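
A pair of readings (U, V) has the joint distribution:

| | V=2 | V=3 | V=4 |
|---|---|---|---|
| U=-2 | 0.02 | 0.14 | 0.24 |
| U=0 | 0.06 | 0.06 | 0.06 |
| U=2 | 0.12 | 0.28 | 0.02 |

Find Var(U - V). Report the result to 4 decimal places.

5.0736

E[U] = 0.04,  E[V] = 3.12,  E[UV] = -0.52
Var(U) = 3.28 − (0.04)² = 3.2784;  Var(V) = 10.24 − (3.12)² = 0.5056
Cov(U,V) = -0.52 − (0.04)(3.12) = -0.6448
Var(U - V) = (1)²·3.2784 + (-1)²·0.5056 + 2·(1)·(-1)·-0.6448 = 5.0736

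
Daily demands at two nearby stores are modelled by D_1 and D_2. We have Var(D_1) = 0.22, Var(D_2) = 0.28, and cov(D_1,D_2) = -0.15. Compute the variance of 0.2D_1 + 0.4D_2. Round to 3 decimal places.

Var(0.2D_1 + 0.4D_2) = (0.2)²·Var(D_1) + (0.4)²·Var(D_2) + 2·(0.2)·(0.4)·cov(D_1,D_2)
= 0.04·0.22 + 0.16·0.28 + 0.16·-0.15 = 0.0296

0.030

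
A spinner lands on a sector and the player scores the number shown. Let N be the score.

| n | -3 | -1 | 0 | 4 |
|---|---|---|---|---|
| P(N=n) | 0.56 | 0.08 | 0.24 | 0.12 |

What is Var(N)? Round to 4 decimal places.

E[N] = (-3)(0.56) + (-1)(0.08) + (0)(0.24) + (4)(0.12) = -1.28
E[N²] = (-3)²(0.56) + (-1)²(0.08) + (0)²(0.24) + (4)²(0.12) = 7.04
Var(N) = E[N²] − (E[N])² = 7.04 − (-1.28)² = 5.4016

5.4016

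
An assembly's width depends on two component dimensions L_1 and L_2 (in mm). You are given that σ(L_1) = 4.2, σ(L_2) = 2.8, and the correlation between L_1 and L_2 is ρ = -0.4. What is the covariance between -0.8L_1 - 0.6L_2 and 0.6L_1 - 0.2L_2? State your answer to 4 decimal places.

-6.5856

Var(L_1) = (4.2)² = 17.64;  Var(L_2) = (2.8)² = 7.84
Cov(L_1,L_2) = ρ·σ(L_1)·σ(L_2) = -0.4·4.2·2.8 = -4.704
Cov(-0.8L_1 - 0.6L_2, 0.6L_1 - 0.2L_2) = (-0.8)(0.6)Var(L_1) + (-0.6)(-0.2)Var(L_2) + [(-0.8)(-0.2) + (-0.6)(0.6)]Cov(L_1,L_2)
= -0.48·17.64 + 0.12·7.84 + -0.2·-4.704 = -6.5856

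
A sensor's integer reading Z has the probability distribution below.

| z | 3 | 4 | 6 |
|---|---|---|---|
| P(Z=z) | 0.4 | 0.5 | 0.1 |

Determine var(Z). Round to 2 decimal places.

0.76

E[Z] = (3)(0.4) + (4)(0.5) + (6)(0.1) = 3.8
E[Z²] = (3)²(0.4) + (4)²(0.5) + (6)²(0.1) = 15.2
var(Z) = E[Z²] − (E[Z])² = 15.2 − (3.8)² = 0.76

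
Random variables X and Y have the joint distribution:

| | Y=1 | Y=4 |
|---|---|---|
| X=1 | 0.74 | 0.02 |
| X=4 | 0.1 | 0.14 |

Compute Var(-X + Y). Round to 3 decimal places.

E[X] = 1.72,  E[Y] = 1.48,  E[XY] = 3.46
Var(X) = 4.6 − (1.72)² = 1.6416;  Var(Y) = 3.4 − (1.48)² = 1.2096
Cov(X,Y) = 3.46 − (1.72)(1.48) = 0.9144
Var(-X + Y) = (-1)²·1.6416 + (1)²·1.2096 + 2·(-1)·(1)·0.9144 = 1.0224

1.022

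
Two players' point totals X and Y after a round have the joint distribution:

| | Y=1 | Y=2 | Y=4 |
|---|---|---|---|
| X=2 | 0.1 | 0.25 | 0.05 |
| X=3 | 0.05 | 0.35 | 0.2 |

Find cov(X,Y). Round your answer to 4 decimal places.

E[X] = 2.6,  E[Y] = 2.35
E[XY] = 6.25
cov(X,Y) = E[XY] − E[X]E[Y] = 6.25 − (2.6)(2.35) = 0.14

0.1400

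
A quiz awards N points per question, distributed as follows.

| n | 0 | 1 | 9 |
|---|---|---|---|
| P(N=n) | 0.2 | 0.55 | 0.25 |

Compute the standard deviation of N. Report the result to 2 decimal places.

3.60

E[N] = (0)(0.2) + (1)(0.55) + (9)(0.25) = 2.8
E[N²] = (0)²(0.2) + (1)²(0.55) + (9)²(0.25) = 20.8
V(N) = E[N²] − (E[N])² = 20.8 − (2.8)² = 12.96
σ(N) = √12.96 ≈ 3.60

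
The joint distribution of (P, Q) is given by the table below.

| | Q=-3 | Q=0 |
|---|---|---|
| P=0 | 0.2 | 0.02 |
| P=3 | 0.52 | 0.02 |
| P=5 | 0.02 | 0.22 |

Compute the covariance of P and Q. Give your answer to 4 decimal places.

E[P] = 2.82,  E[Q] = -2.22
E[PQ] = -4.98
cov(P,Q) = E[PQ] − E[P]E[Q] = -4.98 − (2.82)(-2.22) = 1.2804

1.2804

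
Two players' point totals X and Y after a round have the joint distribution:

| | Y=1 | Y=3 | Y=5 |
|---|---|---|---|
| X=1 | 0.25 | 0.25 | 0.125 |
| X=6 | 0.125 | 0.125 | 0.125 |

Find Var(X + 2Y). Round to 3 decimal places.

17.484

E[X] = 2.875,  E[Y] = 2.75,  E[XY] = 8.375
Var(X) = 14.125 − (2.875)² = 5.859375;  Var(Y) = 10 − (2.75)² = 2.4375
Cov(X,Y) = 8.375 − (2.875)(2.75) = 0.46875
Var(X + 2Y) = (1)²·5.859375 + (2)²·2.4375 + 2·(1)·(2)·0.46875 = 17.484375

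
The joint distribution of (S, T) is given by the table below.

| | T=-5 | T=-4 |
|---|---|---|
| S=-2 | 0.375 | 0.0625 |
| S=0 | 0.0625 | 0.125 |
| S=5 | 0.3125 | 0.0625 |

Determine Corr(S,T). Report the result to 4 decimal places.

-0.0454

E[S] = 1,  E[T] = -4.75
E[ST] = -4.8125
Cov(S,T) = E[ST] − E[S]E[T] = -4.8125 − (1)(-4.75) = -0.0625
Var(S) = 10.125,  Var(T) = 0.1875
ρ = -0.0625 / √(10.125·0.1875) ≈ -0.0454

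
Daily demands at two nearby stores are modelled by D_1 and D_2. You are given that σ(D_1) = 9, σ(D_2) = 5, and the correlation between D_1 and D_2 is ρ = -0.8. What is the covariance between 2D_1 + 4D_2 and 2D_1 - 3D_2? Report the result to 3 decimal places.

Var(D_1) = (9)² = 81;  Var(D_2) = (5)² = 25
Cov(D_1,D_2) = ρ·σ(D_1)·σ(D_2) = -0.8·9·5 = -36
Cov(2D_1 + 4D_2, 2D_1 - 3D_2) = (2)(2)Var(D_1) + (4)(-3)Var(D_2) + [(2)(-3) + (4)(2)]Cov(D_1,D_2)
= 4·81 + -12·25 + 2·-36 = -48

-48.000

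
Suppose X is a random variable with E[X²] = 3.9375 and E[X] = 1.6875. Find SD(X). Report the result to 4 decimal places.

V(X) = 3.9375 − (1.6875)² = 1.08984375
SD(X) = √1.08984375 ≈ 1.0440

1.0440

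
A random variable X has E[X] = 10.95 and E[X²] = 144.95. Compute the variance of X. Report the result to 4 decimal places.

Var(X) = 144.95 − (10.95)² = 25.0475

25.0475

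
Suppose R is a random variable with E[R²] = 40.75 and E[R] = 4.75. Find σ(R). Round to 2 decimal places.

4.26

V(R) = 40.75 − (4.75)² = 18.1875
σ(R) = √18.1875 ≈ 4.26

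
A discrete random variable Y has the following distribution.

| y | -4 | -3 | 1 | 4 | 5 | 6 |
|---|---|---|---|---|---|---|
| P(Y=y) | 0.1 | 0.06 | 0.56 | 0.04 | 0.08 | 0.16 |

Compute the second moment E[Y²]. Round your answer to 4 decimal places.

11.1000

E[Y²] = (-4)²(0.1) + (-3)²(0.06) + (1)²(0.56) + (4)²(0.04) + (5)²(0.08) + (6)²(0.16) = 11.1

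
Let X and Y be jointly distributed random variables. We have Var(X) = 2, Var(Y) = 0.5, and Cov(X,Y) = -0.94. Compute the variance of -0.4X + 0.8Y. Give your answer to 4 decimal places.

Var(-0.4X + 0.8Y) = (-0.4)²·Var(X) + (0.8)²·Var(Y) + 2·(-0.4)·(0.8)·Cov(X,Y)
= 0.16·2 + 0.64·0.5 + -0.64·-0.94 = 1.2416

1.2416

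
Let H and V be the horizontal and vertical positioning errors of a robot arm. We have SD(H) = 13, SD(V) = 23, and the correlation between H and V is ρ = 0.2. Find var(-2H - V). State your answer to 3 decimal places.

var(H) = (13)² = 169;  var(V) = (23)² = 529
cov(H,V) = ρ·SD(H)·SD(V) = 0.2·13·23 = 59.8
var(-2H - V) = (-2)²·var(H) + (-1)²·var(V) + 2·(-2)·(-1)·cov(H,V)
= 4·169 + 1·529 + 4·59.8 = 1444.2

1444.200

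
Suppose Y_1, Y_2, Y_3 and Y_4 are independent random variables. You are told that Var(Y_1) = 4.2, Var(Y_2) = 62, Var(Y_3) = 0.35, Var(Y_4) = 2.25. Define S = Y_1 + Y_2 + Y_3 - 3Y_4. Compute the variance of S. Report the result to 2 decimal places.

86.80

By independence, Var(S) = (1)²Var(Y_1) + (1)²Var(Y_2) + (1)²Var(Y_3) + (-3)²Var(Y_4)
= (1)²·4.2 + (1)²·62 + (1)²·0.35 + (-3)²·2.25 = 86.8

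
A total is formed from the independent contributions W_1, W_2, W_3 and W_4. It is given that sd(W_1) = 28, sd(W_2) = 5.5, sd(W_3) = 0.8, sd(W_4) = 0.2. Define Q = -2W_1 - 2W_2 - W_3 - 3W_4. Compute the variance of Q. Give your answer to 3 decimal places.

V(W_1) = 784, V(W_2) = 30.25, V(W_3) = 0.64, V(W_4) = 0.04
By independence, V(Q) = (-2)²V(W_1) + (-2)²V(W_2) + (-1)²V(W_3) + (-3)²V(W_4)
= (-2)²·784 + (-2)²·30.25 + (-1)²·0.64 + (-3)²·0.04 = 3258

3258.000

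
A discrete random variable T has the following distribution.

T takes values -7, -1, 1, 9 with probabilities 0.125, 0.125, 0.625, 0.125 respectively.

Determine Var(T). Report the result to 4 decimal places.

E[T] = (-7)(0.125) + (-1)(0.125) + (1)(0.625) + (9)(0.125) = 0.75
E[T²] = (-7)²(0.125) + (-1)²(0.125) + (1)²(0.625) + (9)²(0.125) = 17
Var(T) = E[T²] − (E[T])² = 17 − (0.75)² = 16.4375

16.4375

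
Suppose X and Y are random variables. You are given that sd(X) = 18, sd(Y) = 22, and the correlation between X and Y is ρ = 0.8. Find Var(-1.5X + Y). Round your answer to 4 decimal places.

262.6000

Var(X) = (18)² = 324;  Var(Y) = (22)² = 484
Cov(X,Y) = ρ·sd(X)·sd(Y) = 0.8·18·22 = 316.8
Var(-1.5X + Y) = (-1.5)²·Var(X) + (1)²·Var(Y) + 2·(-1.5)·(1)·Cov(X,Y)
= 2.25·324 + 1·484 + -3·316.8 = 262.6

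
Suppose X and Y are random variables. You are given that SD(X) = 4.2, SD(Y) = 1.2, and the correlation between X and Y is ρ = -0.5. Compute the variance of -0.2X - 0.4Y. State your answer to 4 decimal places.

0.5328

V(X) = (4.2)² = 17.64;  V(Y) = (1.2)² = 1.44
cov(X,Y) = ρ·SD(X)·SD(Y) = -0.5·4.2·1.2 = -2.52
V(-0.2X - 0.4Y) = (-0.2)²·V(X) + (-0.4)²·V(Y) + 2·(-0.2)·(-0.4)·cov(X,Y)
= 0.04·17.64 + 0.16·1.44 + 0.16·-2.52 = 0.5328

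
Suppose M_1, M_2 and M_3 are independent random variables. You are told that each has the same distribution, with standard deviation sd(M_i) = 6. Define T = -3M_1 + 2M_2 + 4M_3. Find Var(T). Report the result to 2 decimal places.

1044.00

Var(M_i) = (6)² = 36
By independence, Var(T) = (-3)²Var(M_1) + (2)²Var(M_2) + (4)²Var(M_3)
= (-3)²·36 + (2)²·36 + (4)²·36 = 1044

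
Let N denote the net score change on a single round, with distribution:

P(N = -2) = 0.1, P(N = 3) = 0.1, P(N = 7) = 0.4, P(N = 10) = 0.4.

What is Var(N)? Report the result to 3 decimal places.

13.290

E[N] = (-2)(0.1) + (3)(0.1) + (7)(0.4) + (10)(0.4) = 6.9
E[N²] = (-2)²(0.1) + (3)²(0.1) + (7)²(0.4) + (10)²(0.4) = 60.9
Var(N) = E[N²] − (E[N])² = 60.9 − (6.9)² = 13.29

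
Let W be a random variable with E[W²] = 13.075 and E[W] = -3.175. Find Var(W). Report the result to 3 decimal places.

Var(W) = 13.075 − (-3.175)² = 2.994375

2.994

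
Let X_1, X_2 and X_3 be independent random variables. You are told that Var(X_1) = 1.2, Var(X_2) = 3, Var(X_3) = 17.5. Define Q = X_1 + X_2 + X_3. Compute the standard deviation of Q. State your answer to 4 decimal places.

By independence, Var(Q) = (1)²Var(X_1) + (1)²Var(X_2) + (1)²Var(X_3)
= (1)²·1.2 + (1)²·3 + (1)²·17.5 = 21.7
SD(Q) = √21.7 ≈ 4.6583

4.6583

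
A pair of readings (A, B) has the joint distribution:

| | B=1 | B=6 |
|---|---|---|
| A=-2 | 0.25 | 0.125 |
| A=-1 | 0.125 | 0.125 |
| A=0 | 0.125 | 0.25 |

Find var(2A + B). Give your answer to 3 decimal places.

E[A] = -1,  E[B] = 3.5,  E[AB] = -2.875
var(A) = 1.75 − (-1)² = 0.75;  var(B) = 18.5 − (3.5)² = 6.25
Cov(A,B) = -2.875 − (-1)(3.5) = 0.625
var(2A + B) = (2)²·0.75 + (1)²·6.25 + 2·(2)·(1)·0.625 = 11.75

11.750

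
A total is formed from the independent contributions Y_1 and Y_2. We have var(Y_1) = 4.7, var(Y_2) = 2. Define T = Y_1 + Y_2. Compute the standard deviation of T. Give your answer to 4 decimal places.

2.5884

By independence, var(T) = (1)²var(Y_1) + (1)²var(Y_2)
= (1)²·4.7 + (1)²·2 = 6.7
σ(T) = √6.7 ≈ 2.5884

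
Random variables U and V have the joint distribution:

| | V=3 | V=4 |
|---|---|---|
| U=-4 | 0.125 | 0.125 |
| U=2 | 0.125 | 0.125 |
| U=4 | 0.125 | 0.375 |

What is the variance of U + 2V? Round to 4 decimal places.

E[U] = 1.5,  E[V] = 3.625,  E[UV] = 5.75
Var(U) = 13 − (1.5)² = 10.75;  Var(V) = 13.375 − (3.625)² = 0.234375
Cov(U,V) = 5.75 − (1.5)(3.625) = 0.3125
Var(U + 2V) = (1)²·10.75 + (2)²·0.234375 + 2·(1)·(2)·0.3125 = 12.9375

12.9375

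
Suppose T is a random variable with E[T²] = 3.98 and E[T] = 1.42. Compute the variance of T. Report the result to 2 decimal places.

1.96

V(T) = 3.98 − (1.42)² = 1.9636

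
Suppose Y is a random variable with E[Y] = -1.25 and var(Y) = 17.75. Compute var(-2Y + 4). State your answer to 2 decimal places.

var(-2Y + 4) = (-2)²·var(Y) = 4·17.75 = 71

71.00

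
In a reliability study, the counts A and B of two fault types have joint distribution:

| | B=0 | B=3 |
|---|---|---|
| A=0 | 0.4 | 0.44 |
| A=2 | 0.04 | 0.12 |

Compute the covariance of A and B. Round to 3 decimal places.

0.182

E[A] = 0.32,  E[B] = 1.68
E[AB] = 0.72
Cov(A,B) = E[AB] − E[A]E[B] = 0.72 − (0.32)(1.68) = 0.1824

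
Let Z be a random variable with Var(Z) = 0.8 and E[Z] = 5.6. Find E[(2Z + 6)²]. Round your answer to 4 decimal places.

299.0400

E[2Z + 6] = 2·5.6 + 6 = 17.2
Var(2Z + 6) = (2)²·0.8 = 3.2
E[(2Z + 6)²] = Var((2Z + 6)) + (E[(2Z + 6)])² = 3.2 + (17.2)² = 299.04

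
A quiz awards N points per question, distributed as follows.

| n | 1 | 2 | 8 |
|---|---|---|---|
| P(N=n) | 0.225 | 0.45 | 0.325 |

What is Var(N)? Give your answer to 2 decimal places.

E[N] = (1)(0.225) + (2)(0.45) + (8)(0.325) = 3.725
E[N²] = (1)²(0.225) + (2)²(0.45) + (8)²(0.325) = 22.825
Var(N) = E[N²] − (E[N])² = 22.825 − (3.725)² = 8.949375

8.95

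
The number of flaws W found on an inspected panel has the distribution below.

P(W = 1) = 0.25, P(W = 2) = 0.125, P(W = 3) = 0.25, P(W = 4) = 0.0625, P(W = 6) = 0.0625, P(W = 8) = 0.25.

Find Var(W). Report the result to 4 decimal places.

E[W] = (1)(0.25) + (2)(0.125) + (3)(0.25) + (4)(0.0625) + (6)(0.0625) + (8)(0.25) = 3.875
E[W²] = (1)²(0.25) + (2)²(0.125) + (3)²(0.25) + (4)²(0.0625) + (6)²(0.0625) + (8)²(0.25) = 22.25
Var(W) = E[W²] − (E[W])² = 22.25 − (3.875)² = 7.234375

7.2344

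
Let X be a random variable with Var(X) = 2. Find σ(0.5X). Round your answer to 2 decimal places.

Var(0.5X) = (0.5)²·2 = 0.5
σ(0.5X) = √0.5 ≈ 0.71

0.71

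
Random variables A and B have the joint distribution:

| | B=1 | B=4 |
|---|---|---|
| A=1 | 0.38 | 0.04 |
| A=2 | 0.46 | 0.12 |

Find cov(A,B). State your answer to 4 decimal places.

E[A] = 1.58,  E[B] = 1.48
E[AB] = 2.42
cov(A,B) = E[AB] − E[A]E[B] = 2.42 − (1.58)(1.48) = 0.0816

0.0816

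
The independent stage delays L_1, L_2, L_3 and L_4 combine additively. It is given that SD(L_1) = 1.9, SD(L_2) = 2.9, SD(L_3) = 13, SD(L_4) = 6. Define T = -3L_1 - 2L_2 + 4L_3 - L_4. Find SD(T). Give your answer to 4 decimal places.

Var(L_1) = 3.61, Var(L_2) = 8.41, Var(L_3) = 169, Var(L_4) = 36
By independence, Var(T) = (-3)²Var(L_1) + (-2)²Var(L_2) + (4)²Var(L_3) + (-1)²Var(L_4)
= (-3)²·3.61 + (-2)²·8.41 + (4)²·169 + (-1)²·36 = 2806.13
SD(T) = √2806.13 ≈ 52.9729

52.9729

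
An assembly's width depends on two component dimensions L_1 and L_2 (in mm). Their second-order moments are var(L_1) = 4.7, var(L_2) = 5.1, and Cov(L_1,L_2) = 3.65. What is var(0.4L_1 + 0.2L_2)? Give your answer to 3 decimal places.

var(0.4L_1 + 0.2L_2) = (0.4)²·var(L_1) + (0.2)²·var(L_2) + 2·(0.4)·(0.2)·Cov(L_1,L_2)
= 0.16·4.7 + 0.04·5.1 + 0.16·3.65 = 1.54

1.540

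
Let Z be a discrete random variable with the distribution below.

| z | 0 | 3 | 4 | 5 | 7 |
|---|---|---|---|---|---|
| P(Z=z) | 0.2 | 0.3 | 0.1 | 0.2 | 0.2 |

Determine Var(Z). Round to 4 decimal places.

E[Z] = (0)(0.2) + (3)(0.3) + (4)(0.1) + (5)(0.2) + (7)(0.2) = 3.7
E[Z²] = (0)²(0.2) + (3)²(0.3) + (4)²(0.1) + (5)²(0.2) + (7)²(0.2) = 19.1
Var(Z) = E[Z²] − (E[Z])² = 19.1 − (3.7)² = 5.41

5.4100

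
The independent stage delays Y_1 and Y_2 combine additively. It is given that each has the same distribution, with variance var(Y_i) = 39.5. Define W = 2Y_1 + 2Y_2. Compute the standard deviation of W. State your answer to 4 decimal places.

17.7764

By independence, var(W) = (2)²var(Y_1) + (2)²var(Y_2)
= (2)²·39.5 + (2)²·39.5 = 316
SD(W) = √316 ≈ 17.7764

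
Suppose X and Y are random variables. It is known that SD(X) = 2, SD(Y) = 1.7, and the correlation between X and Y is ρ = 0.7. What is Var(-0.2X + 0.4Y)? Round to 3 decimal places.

0.242

Var(X) = (2)² = 4;  Var(Y) = (1.7)² = 2.89
Cov(X,Y) = ρ·SD(X)·SD(Y) = 0.7·2·1.7 = 2.38
Var(-0.2X + 0.4Y) = (-0.2)²·Var(X) + (0.4)²·Var(Y) + 2·(-0.2)·(0.4)·Cov(X,Y)
= 0.04·4 + 0.16·2.89 + -0.16·2.38 = 0.2416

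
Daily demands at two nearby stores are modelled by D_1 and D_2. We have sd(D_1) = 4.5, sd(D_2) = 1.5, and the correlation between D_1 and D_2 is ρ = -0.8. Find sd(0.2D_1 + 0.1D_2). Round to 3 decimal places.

V(D_1) = (4.5)² = 20.25;  V(D_2) = (1.5)² = 2.25
Cov(D_1,D_2) = ρ·sd(D_1)·sd(D_2) = -0.8·4.5·1.5 = -5.4
V(0.2D_1 + 0.1D_2) = (0.2)²·V(D_1) + (0.1)²·V(D_2) + 2·(0.2)·(0.1)·Cov(D_1,D_2)
= 0.04·20.25 + 0.01·2.25 + 0.04·-5.4 = 0.6165
sd(0.2D_1 + 0.1D_2) = √0.6165 ≈ 0.785

0.785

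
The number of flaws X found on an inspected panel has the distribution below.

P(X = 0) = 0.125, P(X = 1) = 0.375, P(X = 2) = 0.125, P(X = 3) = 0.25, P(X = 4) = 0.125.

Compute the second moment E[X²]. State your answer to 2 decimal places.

E[X²] = (0)²(0.125) + (1)²(0.375) + (2)²(0.125) + (3)²(0.25) + (4)²(0.125) = 5.125

5.13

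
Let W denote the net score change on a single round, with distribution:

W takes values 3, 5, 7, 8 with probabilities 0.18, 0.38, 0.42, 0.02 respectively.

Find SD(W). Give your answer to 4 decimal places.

1.5127

E[W] = (3)(0.18) + (5)(0.38) + (7)(0.42) + (8)(0.02) = 5.54
E[W²] = (3)²(0.18) + (5)²(0.38) + (7)²(0.42) + (8)²(0.02) = 32.98
V(W) = E[W²] − (E[W])² = 32.98 − (5.54)² = 2.2884
SD(W) = √2.2884 ≈ 1.5127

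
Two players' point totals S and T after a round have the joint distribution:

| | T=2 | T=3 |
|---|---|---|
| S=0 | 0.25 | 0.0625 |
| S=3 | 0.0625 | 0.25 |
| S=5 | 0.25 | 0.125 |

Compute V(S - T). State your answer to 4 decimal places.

4.2344

E[S] = 2.8125,  E[T] = 2.4375,  E[ST] = 7
V(S) = 12.1875 − (2.8125)² = 4.27734375;  V(T) = 6.1875 − (2.4375)² = 0.24609375
Cov(S,T) = 7 − (2.8125)(2.4375) = 0.14453125
V(S - T) = (1)²·4.27734375 + (-1)²·0.24609375 + 2·(1)·(-1)·0.14453125 = 4.234375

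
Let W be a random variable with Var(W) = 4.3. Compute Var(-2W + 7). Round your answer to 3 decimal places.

17.200

Var(-2W + 7) = (-2)²·Var(W) = 4·4.3 = 17.2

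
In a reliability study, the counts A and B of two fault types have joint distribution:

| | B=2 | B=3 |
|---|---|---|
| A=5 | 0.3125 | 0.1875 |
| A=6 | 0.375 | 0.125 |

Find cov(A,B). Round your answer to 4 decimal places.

E[A] = 5.5,  E[B] = 2.3125
E[AB] = 12.6875
cov(A,B) = E[AB] − E[A]E[B] = 12.6875 − (5.5)(2.3125) = -0.03125

-0.0313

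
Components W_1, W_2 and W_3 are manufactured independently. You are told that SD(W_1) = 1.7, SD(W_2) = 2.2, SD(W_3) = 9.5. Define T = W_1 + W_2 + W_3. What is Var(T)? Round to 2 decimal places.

97.98

Var(W_1) = 2.89, Var(W_2) = 4.84, Var(W_3) = 90.25
By independence, Var(T) = (1)²Var(W_1) + (1)²Var(W_2) + (1)²Var(W_3)
= (1)²·2.89 + (1)²·4.84 + (1)²·90.25 = 97.98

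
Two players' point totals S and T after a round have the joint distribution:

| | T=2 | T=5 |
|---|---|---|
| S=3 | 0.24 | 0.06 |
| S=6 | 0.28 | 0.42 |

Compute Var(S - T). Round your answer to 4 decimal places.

2.6244

E[S] = 5.1,  E[T] = 3.44,  E[ST] = 18.3
Var(S) = 27.9 − (5.1)² = 1.89;  Var(T) = 14.08 − (3.44)² = 2.2464
Cov(S,T) = 18.3 − (5.1)(3.44) = 0.756
Var(S - T) = (1)²·1.89 + (-1)²·2.2464 + 2·(1)·(-1)·0.756 = 2.6244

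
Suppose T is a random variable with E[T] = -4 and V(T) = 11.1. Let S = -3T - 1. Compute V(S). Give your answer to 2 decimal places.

V(-3T - 1) = (-3)²·V(T) = 9·11.1 = 99.9

99.90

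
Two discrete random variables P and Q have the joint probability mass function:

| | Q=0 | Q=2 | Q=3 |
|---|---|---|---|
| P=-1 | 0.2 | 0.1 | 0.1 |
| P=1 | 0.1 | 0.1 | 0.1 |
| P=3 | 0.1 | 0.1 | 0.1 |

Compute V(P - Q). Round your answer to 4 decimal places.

3.8100

E[P] = 0.8,  E[Q] = 1.5,  E[PQ] = 1.5
V(P) = 3.4 − (0.8)² = 2.76;  V(Q) = 3.9 − (1.5)² = 1.65
cov(P,Q) = 1.5 − (0.8)(1.5) = 0.3
V(P - Q) = (1)²·2.76 + (-1)²·1.65 + 2·(1)·(-1)·0.3 = 3.81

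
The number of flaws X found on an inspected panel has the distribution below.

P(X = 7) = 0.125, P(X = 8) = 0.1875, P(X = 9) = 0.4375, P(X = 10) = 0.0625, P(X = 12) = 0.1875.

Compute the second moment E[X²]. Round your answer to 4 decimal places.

86.8125

E[X²] = (7)²(0.125) + (8)²(0.1875) + (9)²(0.4375) + (10)²(0.0625) + (12)²(0.1875) = 86.8125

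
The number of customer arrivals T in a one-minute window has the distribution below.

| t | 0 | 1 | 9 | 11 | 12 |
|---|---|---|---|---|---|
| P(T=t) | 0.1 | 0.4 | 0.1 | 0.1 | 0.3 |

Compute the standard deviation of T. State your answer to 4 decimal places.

E[T] = (0)(0.1) + (1)(0.4) + (9)(0.1) + (11)(0.1) + (12)(0.3) = 6
E[T²] = (0)²(0.1) + (1)²(0.4) + (9)²(0.1) + (11)²(0.1) + (12)²(0.3) = 63.8
Var(T) = E[T²] − (E[T])² = 63.8 − (6)² = 27.8
SD(T) = √27.8 ≈ 5.2726

5.2726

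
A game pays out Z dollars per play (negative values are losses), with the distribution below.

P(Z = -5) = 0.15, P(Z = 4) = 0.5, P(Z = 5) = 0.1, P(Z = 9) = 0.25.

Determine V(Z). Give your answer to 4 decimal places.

E[Z] = (-5)(0.15) + (4)(0.5) + (5)(0.1) + (9)(0.25) = 4
E[Z²] = (-5)²(0.15) + (4)²(0.5) + (5)²(0.1) + (9)²(0.25) = 34.5
V(Z) = E[Z²] − (E[Z])² = 34.5 − (4)² = 18.5

18.5000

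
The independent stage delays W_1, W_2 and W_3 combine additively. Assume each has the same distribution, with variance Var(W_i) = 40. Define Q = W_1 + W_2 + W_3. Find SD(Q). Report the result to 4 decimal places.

By independence, Var(Q) = (1)²Var(W_1) + (1)²Var(W_2) + (1)²Var(W_3)
= (1)²·40 + (1)²·40 + (1)²·40 = 120
SD(Q) = √120 ≈ 10.9545

10.9545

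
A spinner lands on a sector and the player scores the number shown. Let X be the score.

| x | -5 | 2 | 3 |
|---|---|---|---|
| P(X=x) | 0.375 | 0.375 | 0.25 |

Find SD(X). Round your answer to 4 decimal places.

3.6034

E[X] = (-5)(0.375) + (2)(0.375) + (3)(0.25) = -0.375
E[X²] = (-5)²(0.375) + (2)²(0.375) + (3)²(0.25) = 13.125
Var(X) = E[X²] − (E[X])² = 13.125 − (-0.375)² = 12.984375
SD(X) = √12.984375 ≈ 3.6034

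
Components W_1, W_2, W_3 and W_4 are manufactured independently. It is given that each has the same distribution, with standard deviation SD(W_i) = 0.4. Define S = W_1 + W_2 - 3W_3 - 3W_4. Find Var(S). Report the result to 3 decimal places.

Var(W_i) = (0.4)² = 0.16
By independence, Var(S) = (1)²Var(W_1) + (1)²Var(W_2) + (-3)²Var(W_3) + (-3)²Var(W_4)
= (1)²·0.16 + (1)²·0.16 + (-3)²·0.16 + (-3)²·0.16 = 3.2

3.200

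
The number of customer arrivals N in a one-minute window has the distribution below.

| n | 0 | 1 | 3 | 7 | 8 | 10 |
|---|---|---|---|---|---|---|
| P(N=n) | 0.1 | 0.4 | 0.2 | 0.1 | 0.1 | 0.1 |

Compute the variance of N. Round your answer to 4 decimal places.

E[N] = (0)(0.1) + (1)(0.4) + (3)(0.2) + (7)(0.1) + (8)(0.1) + (10)(0.1) = 3.5
E[N²] = (0)²(0.1) + (1)²(0.4) + (3)²(0.2) + (7)²(0.1) + (8)²(0.1) + (10)²(0.1) = 23.5
Var(N) = E[N²] − (E[N])² = 23.5 − (3.5)² = 11.25

11.2500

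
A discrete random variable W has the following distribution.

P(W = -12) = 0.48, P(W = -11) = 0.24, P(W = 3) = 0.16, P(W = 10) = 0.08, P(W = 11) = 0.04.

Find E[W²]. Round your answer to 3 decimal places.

112.440

E[W²] = (-12)²(0.48) + (-11)²(0.24) + (3)²(0.16) + (10)²(0.08) + (11)²(0.04) = 112.44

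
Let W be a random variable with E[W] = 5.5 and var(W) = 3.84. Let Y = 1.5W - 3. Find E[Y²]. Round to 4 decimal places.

36.2025

E[1.5W - 3] = 1.5·5.5 − 3 = 5.25
var(1.5W - 3) = (1.5)²·3.84 = 8.64
E[Y²] = var(Y) + (E[Y])² = 8.64 + (5.25)² = 36.2025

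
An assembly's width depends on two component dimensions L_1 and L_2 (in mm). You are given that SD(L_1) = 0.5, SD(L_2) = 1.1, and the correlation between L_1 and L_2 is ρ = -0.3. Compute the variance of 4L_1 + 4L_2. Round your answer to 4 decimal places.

Var(L_1) = (0.5)² = 0.25;  Var(L_2) = (1.1)² = 1.21
Cov(L_1,L_2) = ρ·SD(L_1)·SD(L_2) = -0.3·0.5·1.1 = -0.165
Var(4L_1 + 4L_2) = (4)²·Var(L_1) + (4)²·Var(L_2) + 2·(4)·(4)·Cov(L_1,L_2)
= 16·0.25 + 16·1.21 + 32·-0.165 = 18.08

18.0800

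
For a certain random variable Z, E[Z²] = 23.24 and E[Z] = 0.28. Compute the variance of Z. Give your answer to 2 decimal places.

23.16

Var(Z) = 23.24 − (0.28)² = 23.1616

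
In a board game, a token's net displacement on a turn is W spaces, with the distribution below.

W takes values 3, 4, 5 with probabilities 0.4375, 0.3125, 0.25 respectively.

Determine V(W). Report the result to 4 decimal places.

0.6523

E[W] = (3)(0.4375) + (4)(0.3125) + (5)(0.25) = 3.8125
E[W²] = (3)²(0.4375) + (4)²(0.3125) + (5)²(0.25) = 15.1875
V(W) = E[W²] − (E[W])² = 15.1875 − (3.8125)² = 0.65234375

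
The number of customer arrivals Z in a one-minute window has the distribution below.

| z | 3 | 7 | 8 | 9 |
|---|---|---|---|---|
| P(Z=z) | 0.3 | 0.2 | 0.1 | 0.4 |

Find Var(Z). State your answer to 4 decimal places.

E[Z] = (3)(0.3) + (7)(0.2) + (8)(0.1) + (9)(0.4) = 6.7
E[Z²] = (3)²(0.3) + (7)²(0.2) + (8)²(0.1) + (9)²(0.4) = 51.3
Var(Z) = E[Z²] − (E[Z])² = 51.3 − (6.7)² = 6.41

6.4100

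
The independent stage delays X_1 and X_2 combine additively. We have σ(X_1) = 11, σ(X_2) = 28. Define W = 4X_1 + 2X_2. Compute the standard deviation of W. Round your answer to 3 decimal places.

V(X_1) = 121, V(X_2) = 784
By independence, V(W) = (4)²V(X_1) + (2)²V(X_2)
= (4)²·121 + (2)²·784 = 5072
σ(W) = √5072 ≈ 71.218

71.218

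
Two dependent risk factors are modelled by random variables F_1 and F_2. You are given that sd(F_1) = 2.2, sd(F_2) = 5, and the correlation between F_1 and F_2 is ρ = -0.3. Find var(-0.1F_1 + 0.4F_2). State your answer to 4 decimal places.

var(F_1) = (2.2)² = 4.84;  var(F_2) = (5)² = 25
Cov(F_1,F_2) = ρ·sd(F_1)·sd(F_2) = -0.3·2.2·5 = -3.3
var(-0.1F_1 + 0.4F_2) = (-0.1)²·var(F_1) + (0.4)²·var(F_2) + 2·(-0.1)·(0.4)·Cov(F_1,F_2)
= 0.01·4.84 + 0.16·25 + -0.08·-3.3 = 4.3124

4.3124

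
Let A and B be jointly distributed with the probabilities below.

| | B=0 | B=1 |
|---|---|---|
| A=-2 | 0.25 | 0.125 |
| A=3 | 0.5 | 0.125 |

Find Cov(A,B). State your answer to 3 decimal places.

-0.156

E[A] = 1.125,  E[B] = 0.25
E[AB] = 0.125
Cov(A,B) = E[AB] − E[A]E[B] = 0.125 − (1.125)(0.25) = -0.15625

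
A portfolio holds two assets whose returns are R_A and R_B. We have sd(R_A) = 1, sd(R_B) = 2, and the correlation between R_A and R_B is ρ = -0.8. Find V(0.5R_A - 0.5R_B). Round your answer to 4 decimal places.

2.0500

V(R_A) = (1)² = 1;  V(R_B) = (2)² = 4
cov(R_A,R_B) = ρ·sd(R_A)·sd(R_B) = -0.8·1·2 = -1.6
V(0.5R_A - 0.5R_B) = (0.5)²·V(R_A) + (-0.5)²·V(R_B) + 2·(0.5)·(-0.5)·cov(R_A,R_B)
= 0.25·1 + 0.25·4 + -0.5·-1.6 = 2.05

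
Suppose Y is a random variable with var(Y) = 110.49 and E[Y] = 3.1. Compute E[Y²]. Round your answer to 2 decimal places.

E[Y²] = var(Y) + (E[Y])² = 110.49 + (3.1)² = 120.1

120.10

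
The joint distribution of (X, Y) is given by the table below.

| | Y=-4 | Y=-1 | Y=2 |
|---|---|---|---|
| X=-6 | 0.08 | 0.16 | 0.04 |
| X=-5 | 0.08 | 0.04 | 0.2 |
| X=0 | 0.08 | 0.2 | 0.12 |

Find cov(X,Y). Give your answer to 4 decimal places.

0.1008

E[X] = -3.28,  E[Y] = -0.64
E[XY] = 2.2
cov(X,Y) = E[XY] − E[X]E[Y] = 2.2 − (-3.28)(-0.64) = 0.1008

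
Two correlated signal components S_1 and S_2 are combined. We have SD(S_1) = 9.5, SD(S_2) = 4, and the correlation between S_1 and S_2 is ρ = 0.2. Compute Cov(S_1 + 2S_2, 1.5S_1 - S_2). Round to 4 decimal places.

118.5750

Var(S_1) = (9.5)² = 90.25;  Var(S_2) = (4)² = 16
Cov(S_1,S_2) = ρ·SD(S_1)·SD(S_2) = 0.2·9.5·4 = 7.6
Cov(S_1 + 2S_2, 1.5S_1 - S_2) = (1)(1.5)Var(S_1) + (2)(-1)Var(S_2) + [(1)(-1) + (2)(1.5)]Cov(S_1,S_2)
= 1.5·90.25 + -2·16 + 2·7.6 = 118.575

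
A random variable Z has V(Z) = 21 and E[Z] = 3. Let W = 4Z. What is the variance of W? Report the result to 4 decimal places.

336.0000

V(4Z) = (4)²·V(Z) = 16·21 = 336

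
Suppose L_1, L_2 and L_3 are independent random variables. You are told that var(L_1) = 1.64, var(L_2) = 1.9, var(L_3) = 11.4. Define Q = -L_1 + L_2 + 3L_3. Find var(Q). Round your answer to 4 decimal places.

By independence, var(Q) = (-1)²var(L_1) + (1)²var(L_2) + (3)²var(L_3)
= (-1)²·1.64 + (1)²·1.9 + (3)²·11.4 = 106.14

106.1400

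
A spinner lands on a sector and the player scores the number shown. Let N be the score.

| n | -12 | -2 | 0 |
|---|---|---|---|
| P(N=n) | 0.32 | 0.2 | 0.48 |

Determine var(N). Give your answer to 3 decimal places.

28.902

E[N] = (-12)(0.32) + (-2)(0.2) + (0)(0.48) = -4.24
E[N²] = (-12)²(0.32) + (-2)²(0.2) + (0)²(0.48) = 46.88
var(N) = E[N²] − (E[N])² = 46.88 − (-4.24)² = 28.9024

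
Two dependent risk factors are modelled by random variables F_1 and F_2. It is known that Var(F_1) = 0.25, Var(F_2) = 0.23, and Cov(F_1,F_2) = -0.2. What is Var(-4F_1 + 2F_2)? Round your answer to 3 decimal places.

8.120

Var(-4F_1 + 2F_2) = (-4)²·Var(F_1) + (2)²·Var(F_2) + 2·(-4)·(2)·Cov(F_1,F_2)
= 16·0.25 + 4·0.23 + -16·-0.2 = 8.12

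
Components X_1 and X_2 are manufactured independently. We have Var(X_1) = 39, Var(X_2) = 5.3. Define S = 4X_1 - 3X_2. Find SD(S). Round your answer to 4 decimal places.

25.9172

By independence, Var(S) = (4)²Var(X_1) + (-3)²Var(X_2)
= (4)²·39 + (-3)²·5.3 = 671.7
SD(S) = √671.7 ≈ 25.9172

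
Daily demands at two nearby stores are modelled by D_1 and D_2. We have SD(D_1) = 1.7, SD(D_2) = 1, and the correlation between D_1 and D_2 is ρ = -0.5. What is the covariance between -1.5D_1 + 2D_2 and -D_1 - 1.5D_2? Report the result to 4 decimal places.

V(D_1) = (1.7)² = 2.89;  V(D_2) = (1)² = 1
cov(D_1,D_2) = ρ·SD(D_1)·SD(D_2) = -0.5·1.7·1 = -0.85
cov(-1.5D_1 + 2D_2, -D_1 - 1.5D_2) = (-1.5)(-1)V(D_1) + (2)(-1.5)V(D_2) + [(-1.5)(-1.5) + (2)(-1)]cov(D_1,D_2)
= 1.5·2.89 + -3·1 + 0.25·-0.85 = 1.1225

1.1225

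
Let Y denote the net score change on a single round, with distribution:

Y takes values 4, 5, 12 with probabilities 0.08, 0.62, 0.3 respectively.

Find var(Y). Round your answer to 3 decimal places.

10.700

E[Y] = (4)(0.08) + (5)(0.62) + (12)(0.3) = 7.02
E[Y²] = (4)²(0.08) + (5)²(0.62) + (12)²(0.3) = 59.98
var(Y) = E[Y²] − (E[Y])² = 59.98 − (7.02)² = 10.6996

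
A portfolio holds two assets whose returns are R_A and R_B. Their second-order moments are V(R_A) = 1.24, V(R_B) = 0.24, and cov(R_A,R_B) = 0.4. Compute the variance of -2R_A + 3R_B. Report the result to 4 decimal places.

2.3200

V(-2R_A + 3R_B) = (-2)²·V(R_A) + (3)²·V(R_B) + 2·(-2)·(3)·cov(R_A,R_B)
= 4·1.24 + 9·0.24 + -12·0.4 = 2.32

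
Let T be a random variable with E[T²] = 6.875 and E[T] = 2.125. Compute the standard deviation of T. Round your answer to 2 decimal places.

Var(T) = 6.875 − (2.125)² = 2.359375
SD(T) = √2.359375 ≈ 1.54

1.54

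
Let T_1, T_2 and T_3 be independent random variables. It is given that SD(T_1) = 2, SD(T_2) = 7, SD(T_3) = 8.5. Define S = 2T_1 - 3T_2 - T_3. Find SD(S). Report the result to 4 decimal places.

23.0054

Var(T_1) = 4, Var(T_2) = 49, Var(T_3) = 72.25
By independence, Var(S) = (2)²Var(T_1) + (-3)²Var(T_2) + (-1)²Var(T_3)
= (2)²·4 + (-3)²·49 + (-1)²·72.25 = 529.25
SD(S) = √529.25 ≈ 23.0054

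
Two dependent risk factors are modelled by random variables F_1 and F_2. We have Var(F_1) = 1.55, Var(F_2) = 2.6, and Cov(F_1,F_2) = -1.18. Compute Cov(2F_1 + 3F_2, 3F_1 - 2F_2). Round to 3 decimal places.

Cov(2F_1 + 3F_2, 3F_1 - 2F_2) = (2)(3)Var(F_1) + (3)(-2)Var(F_2) + [(2)(-2) + (3)(3)]Cov(F_1,F_2)
= 6·1.55 + -6·2.6 + 5·-1.18 = -12.2

-12.200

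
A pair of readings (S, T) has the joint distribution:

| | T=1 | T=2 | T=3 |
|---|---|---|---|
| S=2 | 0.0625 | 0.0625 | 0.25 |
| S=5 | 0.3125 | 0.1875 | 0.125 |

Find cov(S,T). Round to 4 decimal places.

-0.5625

E[S] = 3.875,  E[T] = 2
E[ST] = 7.1875
cov(S,T) = E[ST] − E[S]E[T] = 7.1875 − (3.875)(2) = -0.5625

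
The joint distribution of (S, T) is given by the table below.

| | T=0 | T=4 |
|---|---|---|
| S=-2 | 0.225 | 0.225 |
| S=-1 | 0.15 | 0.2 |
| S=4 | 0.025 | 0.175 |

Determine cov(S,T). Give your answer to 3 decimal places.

E[S] = -0.45,  E[T] = 2.4
E[ST] = 0.2
cov(S,T) = E[ST] − E[S]E[T] = 0.2 − (-0.45)(2.4) = 1.28

1.280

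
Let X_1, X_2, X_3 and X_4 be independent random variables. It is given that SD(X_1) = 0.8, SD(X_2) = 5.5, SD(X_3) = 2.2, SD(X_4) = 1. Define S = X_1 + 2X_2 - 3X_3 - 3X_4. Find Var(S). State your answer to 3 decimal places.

174.200

Var(X_1) = 0.64, Var(X_2) = 30.25, Var(X_3) = 4.84, Var(X_4) = 1
By independence, Var(S) = (1)²Var(X_1) + (2)²Var(X_2) + (-3)²Var(X_3) + (-3)²Var(X_4)
= (1)²·0.64 + (2)²·30.25 + (-3)²·4.84 + (-3)²·1 = 174.2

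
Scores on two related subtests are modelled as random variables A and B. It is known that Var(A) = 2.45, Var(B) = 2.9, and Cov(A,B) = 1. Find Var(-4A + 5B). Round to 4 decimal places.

71.7000

Var(-4A + 5B) = (-4)²·Var(A) + (5)²·Var(B) + 2·(-4)·(5)·Cov(A,B)
= 16·2.45 + 25·2.9 + -40·1 = 71.7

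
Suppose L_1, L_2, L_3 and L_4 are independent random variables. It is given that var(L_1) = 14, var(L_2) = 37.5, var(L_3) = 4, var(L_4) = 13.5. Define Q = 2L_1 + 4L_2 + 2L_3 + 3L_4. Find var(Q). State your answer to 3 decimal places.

793.500

By independence, var(Q) = (2)²var(L_1) + (4)²var(L_2) + (2)²var(L_3) + (3)²var(L_4)
= (2)²·14 + (4)²·37.5 + (2)²·4 + (3)²·13.5 = 793.5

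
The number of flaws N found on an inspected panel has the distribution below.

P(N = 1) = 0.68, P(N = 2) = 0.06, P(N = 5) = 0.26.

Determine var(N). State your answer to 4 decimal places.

3.0100

E[N] = (1)(0.68) + (2)(0.06) + (5)(0.26) = 2.1
E[N²] = (1)²(0.68) + (2)²(0.06) + (5)²(0.26) = 7.42
var(N) = E[N²] − (E[N])² = 7.42 − (2.1)² = 3.01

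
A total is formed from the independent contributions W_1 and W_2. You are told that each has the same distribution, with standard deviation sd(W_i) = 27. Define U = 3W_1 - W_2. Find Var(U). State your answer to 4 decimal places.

Var(W_i) = (27)² = 729
By independence, Var(U) = (3)²Var(W_1) + (-1)²Var(W_2)
= (3)²·729 + (-1)²·729 = 7290

7290.0000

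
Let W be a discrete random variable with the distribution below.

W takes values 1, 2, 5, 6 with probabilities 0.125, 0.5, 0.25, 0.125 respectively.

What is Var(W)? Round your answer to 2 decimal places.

E[W] = (1)(0.125) + (2)(0.5) + (5)(0.25) + (6)(0.125) = 3.125
E[W²] = (1)²(0.125) + (2)²(0.5) + (5)²(0.25) + (6)²(0.125) = 12.875
Var(W) = E[W²] − (E[W])² = 12.875 − (3.125)² = 3.109375

3.11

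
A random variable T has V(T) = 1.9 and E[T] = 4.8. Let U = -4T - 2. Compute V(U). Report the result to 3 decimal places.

V(-4T - 2) = (-4)²·V(T) = 16·1.9 = 30.4

30.400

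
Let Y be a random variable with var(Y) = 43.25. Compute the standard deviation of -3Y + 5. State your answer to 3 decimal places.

var(-3Y + 5) = (-3)²·43.25 = 389.25
sd(-3Y + 5) = √389.25 ≈ 19.729

19.729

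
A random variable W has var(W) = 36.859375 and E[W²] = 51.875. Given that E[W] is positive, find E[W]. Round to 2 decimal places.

(E[W])² = E[W²] − var(W) = 51.875 − 36.859375 = 15.015625
E[W] = √15.015625 = 3.875

3.88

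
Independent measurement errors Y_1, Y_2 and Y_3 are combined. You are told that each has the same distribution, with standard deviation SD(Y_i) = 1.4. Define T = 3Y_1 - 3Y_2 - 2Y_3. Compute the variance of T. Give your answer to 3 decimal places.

var(Y_i) = (1.4)² = 1.96
By independence, var(T) = (3)²var(Y_1) + (-3)²var(Y_2) + (-2)²var(Y_3)
= (3)²·1.96 + (-3)²·1.96 + (-2)²·1.96 = 43.12

43.120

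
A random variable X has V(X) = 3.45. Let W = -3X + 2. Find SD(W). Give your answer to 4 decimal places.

5.5723

V(-3X + 2) = (-3)²·3.45 = 31.05
SD(W) = √31.05 ≈ 5.5723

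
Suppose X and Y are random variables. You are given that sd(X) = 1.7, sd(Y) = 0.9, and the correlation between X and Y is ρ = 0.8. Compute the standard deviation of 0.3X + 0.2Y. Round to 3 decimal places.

Var(X) = (1.7)² = 2.89;  Var(Y) = (0.9)² = 0.81
cov(X,Y) = ρ·sd(X)·sd(Y) = 0.8·1.7·0.9 = 1.224
Var(0.3X + 0.2Y) = (0.3)²·Var(X) + (0.2)²·Var(Y) + 2·(0.3)·(0.2)·cov(X,Y)
= 0.09·2.89 + 0.04·0.81 + 0.12·1.224 = 0.43938
sd(0.3X + 0.2Y) = √0.43938 ≈ 0.663

0.663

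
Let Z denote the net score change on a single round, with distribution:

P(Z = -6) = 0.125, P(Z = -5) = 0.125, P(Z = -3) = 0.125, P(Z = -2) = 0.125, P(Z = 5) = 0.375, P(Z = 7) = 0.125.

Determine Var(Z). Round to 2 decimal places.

E[Z] = (-6)(0.125) + (-5)(0.125) + (-3)(0.125) + (-2)(0.125) + (5)(0.375) + (7)(0.125) = 0.75
E[Z²] = (-6)²(0.125) + (-5)²(0.125) + (-3)²(0.125) + (-2)²(0.125) + (5)²(0.375) + (7)²(0.125) = 24.75
Var(Z) = E[Z²] − (E[Z])² = 24.75 − (0.75)² = 24.1875

24.19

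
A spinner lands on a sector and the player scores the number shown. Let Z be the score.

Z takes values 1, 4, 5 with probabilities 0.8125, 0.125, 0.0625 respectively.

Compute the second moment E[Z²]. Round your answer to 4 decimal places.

E[Z²] = (1)²(0.8125) + (4)²(0.125) + (5)²(0.0625) = 4.375

4.3750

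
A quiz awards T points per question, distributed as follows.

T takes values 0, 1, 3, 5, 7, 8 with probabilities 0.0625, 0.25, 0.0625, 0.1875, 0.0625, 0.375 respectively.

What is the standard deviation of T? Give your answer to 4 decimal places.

E[T] = (0)(0.0625) + (1)(0.25) + (3)(0.0625) + (5)(0.1875) + (7)(0.0625) + (8)(0.375) = 4.8125
E[T²] = (0)²(0.0625) + (1)²(0.25) + (3)²(0.0625) + (5)²(0.1875) + (7)²(0.0625) + (8)²(0.375) = 32.5625
Var(T) = E[T²] − (E[T])² = 32.5625 − (4.8125)² = 9.40234375
σ(T) = √9.40234375 ≈ 3.0663

3.0663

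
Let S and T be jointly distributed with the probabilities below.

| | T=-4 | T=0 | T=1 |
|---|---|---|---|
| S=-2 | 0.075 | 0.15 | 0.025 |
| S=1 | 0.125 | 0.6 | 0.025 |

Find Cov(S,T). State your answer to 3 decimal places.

E[S] = 0.25,  E[T] = -0.75
E[ST] = 0.075
Cov(S,T) = E[ST] − E[S]E[T] = 0.075 − (0.25)(-0.75) = 0.2625

0.263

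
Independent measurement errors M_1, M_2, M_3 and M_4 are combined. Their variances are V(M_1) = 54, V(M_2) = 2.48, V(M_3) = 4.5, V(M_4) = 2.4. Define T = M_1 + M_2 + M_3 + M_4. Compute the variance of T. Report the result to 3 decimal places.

63.380

By independence, V(T) = (1)²V(M_1) + (1)²V(M_2) + (1)²V(M_3) + (1)²V(M_4)
= (1)²·54 + (1)²·2.48 + (1)²·4.5 + (1)²·2.4 = 63.38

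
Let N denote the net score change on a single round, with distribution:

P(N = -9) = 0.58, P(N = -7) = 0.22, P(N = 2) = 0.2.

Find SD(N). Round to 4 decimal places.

4.2556

E[N] = (-9)(0.58) + (-7)(0.22) + (2)(0.2) = -6.36
E[N²] = (-9)²(0.58) + (-7)²(0.22) + (2)²(0.2) = 58.56
V(N) = E[N²] − (E[N])² = 58.56 − (-6.36)² = 18.1104
SD(N) = √18.1104 ≈ 4.2556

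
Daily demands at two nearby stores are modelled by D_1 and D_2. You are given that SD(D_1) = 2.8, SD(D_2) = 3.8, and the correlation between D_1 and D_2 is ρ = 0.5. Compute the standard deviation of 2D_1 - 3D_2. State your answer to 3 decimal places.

9.873

Var(D_1) = (2.8)² = 7.84;  Var(D_2) = (3.8)² = 14.44
cov(D_1,D_2) = ρ·SD(D_1)·SD(D_2) = 0.5·2.8·3.8 = 5.32
Var(2D_1 - 3D_2) = (2)²·Var(D_1) + (-3)²·Var(D_2) + 2·(2)·(-3)·cov(D_1,D_2)
= 4·7.84 + 9·14.44 + -12·5.32 = 97.48
SD(2D_1 - 3D_2) = √97.48 ≈ 9.873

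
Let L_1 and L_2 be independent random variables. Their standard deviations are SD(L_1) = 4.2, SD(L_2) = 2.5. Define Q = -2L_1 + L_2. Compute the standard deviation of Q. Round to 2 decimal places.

V(L_1) = 17.64, V(L_2) = 6.25
By independence, V(Q) = (-2)²V(L_1) + (1)²V(L_2)
= (-2)²·17.64 + (1)²·6.25 = 76.81
SD(Q) = √76.81 ≈ 8.76

8.76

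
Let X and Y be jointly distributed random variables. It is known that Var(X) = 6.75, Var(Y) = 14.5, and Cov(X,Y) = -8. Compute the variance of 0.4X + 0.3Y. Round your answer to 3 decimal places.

0.465

Var(0.4X + 0.3Y) = (0.4)²·Var(X) + (0.3)²·Var(Y) + 2·(0.4)·(0.3)·Cov(X,Y)
= 0.16·6.75 + 0.09·14.5 + 0.24·-8 = 0.465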